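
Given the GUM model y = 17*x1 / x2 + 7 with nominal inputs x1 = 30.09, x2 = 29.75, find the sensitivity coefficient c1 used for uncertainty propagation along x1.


y = 17*x1 / x2 + 7
dy/dx1 = 17/x2
Evaluate at x2 = 29.75: c1 = 17 / 29.75
c1 = 0.5714

0.5714


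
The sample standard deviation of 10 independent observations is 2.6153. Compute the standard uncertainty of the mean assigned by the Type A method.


u_A = s / sqrt(n)
u_A = 2.6153 / sqrt(10)
u_A = 2.6153 / 3.1622777
u_A = 0.8270

0.8270


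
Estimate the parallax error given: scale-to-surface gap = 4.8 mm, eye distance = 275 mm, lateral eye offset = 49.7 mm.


error = h * offset / d
= 4.8 * 49.7 / 275
= 0.8675

0.8675


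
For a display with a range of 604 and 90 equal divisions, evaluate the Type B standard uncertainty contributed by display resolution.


resolution = range / divisions
resolution = 604 / 90 = 6.7111111
u_res = resolution / (2*sqrt(3))
u_res = 6.7111111 / 3.4641016
u_res = 1.9373

1.9373


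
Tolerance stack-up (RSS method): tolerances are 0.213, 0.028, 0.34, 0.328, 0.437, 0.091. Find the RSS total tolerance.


RSS = sqrt(0.213^2 + 0.028^2 + 0.34^2 + 0.328^2 + 0.437^2 + 0.091^2)
= sqrt(0.468587)
= 0.6845

0.6845


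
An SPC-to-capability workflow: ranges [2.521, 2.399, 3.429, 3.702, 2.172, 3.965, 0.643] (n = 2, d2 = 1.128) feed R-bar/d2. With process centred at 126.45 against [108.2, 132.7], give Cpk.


R_bar = (2.521 + 2.399 + 3.429 + 3.702 + 2.172 + 3.965 + 0.643) / 7 = 2.6901429
sigma = R_bar / d2 = 2.6901429 / 1.128 = 2.3848785
Cp = (USL - LSL)/(6*sigma) = (132.7 - 108.2)/(6*2.3848785) = 1.7122
Cpu = (132.7 - 126.45)/(3*2.3848785) = 0.8736
Cpl = (126.45 - 108.2)/(3*2.3848785) = 2.5508
Cpk = min(Cpu, Cpl) = 0.8736

0.8736


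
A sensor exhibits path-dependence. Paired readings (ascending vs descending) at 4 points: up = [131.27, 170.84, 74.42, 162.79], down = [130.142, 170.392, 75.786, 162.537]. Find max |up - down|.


|131.27 - 130.142| = 1.1280
|170.84 - 170.392| = 0.4480
|74.42 - 75.786| = 1.3660
|162.79 - 162.537| = 0.2530
hysteresis = max(diffs) = 1.3660

1.3660


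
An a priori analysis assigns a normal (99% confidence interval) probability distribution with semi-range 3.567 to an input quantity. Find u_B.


u_B = half_width / 2.576
u_B = 3.567 / 2.576
u_B = 1.3847

1.3847


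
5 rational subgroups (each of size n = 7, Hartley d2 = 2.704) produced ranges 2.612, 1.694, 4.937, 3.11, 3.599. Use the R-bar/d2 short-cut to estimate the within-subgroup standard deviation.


R_bar = (2.612 + 1.694 + 4.937 + 3.11 + 3.599) / 5
R_bar = 15.952 / 5 = 3.1904
sigma_hat = R_bar / d2 = 3.1904 / 2.704 = 1.1799

1.1799


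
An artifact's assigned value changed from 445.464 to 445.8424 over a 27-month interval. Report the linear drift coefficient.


rate = (v2 - v1) / months
= (445.8424 - 445.464) / 27
= 0.3784 / 27
= 0.0140

0.0140


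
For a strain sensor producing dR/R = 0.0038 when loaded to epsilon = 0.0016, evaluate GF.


GF = (dR/R) / epsilon
= 0.0038 / 0.0016
= 2.3750

2.3750


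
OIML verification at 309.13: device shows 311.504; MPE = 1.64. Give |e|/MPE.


e = indication - reference = 311.504 - 309.13 = 2.3740
|e| = 2.3740
ratio = |e| / MPE = 2.3740 / 1.64
ratio = 1.4476

1.4476


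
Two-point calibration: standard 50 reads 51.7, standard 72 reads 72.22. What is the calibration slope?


slope = (y2 - y1) / (x2 - x1)
= (72.22 - 51.7) / (72 - 50)
= 20.5200 / 22
= 0.9327

0.9327


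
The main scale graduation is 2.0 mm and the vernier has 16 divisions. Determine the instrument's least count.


LC = MSD / n_div
= 2.0 / 16
= 0.1250

0.1250


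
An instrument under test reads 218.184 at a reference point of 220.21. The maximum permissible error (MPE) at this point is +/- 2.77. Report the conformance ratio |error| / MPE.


e = indication - reference = 218.184 - 220.21 = -2.0260
|e| = 2.0260
ratio = |e| / MPE = 2.0260 / 2.77
ratio = 0.7314

0.7314


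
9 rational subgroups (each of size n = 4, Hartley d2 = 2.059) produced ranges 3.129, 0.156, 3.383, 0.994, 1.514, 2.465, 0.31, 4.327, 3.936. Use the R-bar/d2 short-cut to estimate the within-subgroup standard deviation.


R_bar = (3.129 + 0.156 + 3.383 + 0.994 + 1.514 + 2.465 + 0.31 + 4.327 + 3.936) / 9
R_bar = 20.214 / 9 = 2.246
sigma_hat = R_bar / d2 = 2.246 / 2.059 = 1.0908

1.0908


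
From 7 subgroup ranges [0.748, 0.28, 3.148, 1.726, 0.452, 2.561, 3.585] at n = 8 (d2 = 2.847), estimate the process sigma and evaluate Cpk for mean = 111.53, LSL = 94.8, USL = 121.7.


R_bar = (0.748 + 0.28 + 3.148 + 1.726 + 0.452 + 2.561 + 3.585) / 7 = 1.7857143
sigma = R_bar / d2 = 1.7857143 / 2.847 = 0.62722666
Cp = (USL - LSL)/(6*sigma) = (121.7 - 94.8)/(6*0.62722666) = 7.1479
Cpu = (121.7 - 111.53)/(3*0.62722666) = 5.4047
Cpl = (111.53 - 94.8)/(3*0.62722666) = 8.8910
Cpk = min(Cpu, Cpl) = 5.4047

5.4047


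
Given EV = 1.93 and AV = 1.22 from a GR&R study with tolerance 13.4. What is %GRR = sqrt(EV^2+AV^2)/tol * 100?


GRR = sqrt(EV^2 + AV^2) = sqrt(1.93^2 + 1.22^2) = 2.2832652
%GRR = GRR / tol * 100 = 2.2832652 / 13.4 * 100
%GRR = 17.0393

17.0393


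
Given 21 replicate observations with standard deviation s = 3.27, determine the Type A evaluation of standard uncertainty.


u_A = s / sqrt(n)
u_A = 3.27 / sqrt(21)
u_A = 3.27 / 4.5825757
u_A = 0.7136

0.7136


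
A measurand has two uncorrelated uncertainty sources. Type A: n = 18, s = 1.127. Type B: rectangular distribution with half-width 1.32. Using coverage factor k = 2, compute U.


u_A = s / sqrt(n) = 1.127 / sqrt(18) = 0.26563645
u_B = half_width / sqrt(3) = 1.32 / sqrt(3) = 0.76210236
uc = sqrt(u_A^2 + u_B^2) = sqrt(0.26563645^2 + 0.76210236^2) = 0.80707046
U = k * uc = 2 * 0.80707046
U = 1.6141

1.6141


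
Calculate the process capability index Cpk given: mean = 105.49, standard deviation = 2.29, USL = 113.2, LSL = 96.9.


Cpu = (USL - mean) / (3*sigma) = (113.2 - 105.49) / (3*2.29) = 1.1223
Cpl = (mean - LSL) / (3*sigma) = (105.49 - 96.9) / (3*2.29) = 1.2504
Cpk = min(Cpu, Cpl) = 1.1223

1.1223


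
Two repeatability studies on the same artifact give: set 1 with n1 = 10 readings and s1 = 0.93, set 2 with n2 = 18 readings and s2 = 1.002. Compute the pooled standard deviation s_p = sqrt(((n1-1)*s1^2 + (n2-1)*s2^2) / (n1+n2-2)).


s_p = sqrt(((n1-1)*s1^2 + (n2-1)*s2^2) / (n1+n2-2))
numerator = (10-1)*0.93^2 + (18-1)*1.002^2 = 7.7841 + 17.068068 = 24.852168
denominator = 10 + 18 - 2 = 26
s_p^2 = 24.852168 / 26 = 0.95585262
s_p = sqrt(0.95585262) = 0.9777

0.9777


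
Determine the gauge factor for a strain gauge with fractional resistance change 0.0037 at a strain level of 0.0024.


GF = (dR/R) / epsilon
= 0.0037 / 0.0024
= 1.5417

1.5417


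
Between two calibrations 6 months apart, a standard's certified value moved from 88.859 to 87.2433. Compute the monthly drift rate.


rate = (v2 - v1) / months
= (87.2433 - 88.859) / 6
= -1.6157 / 6
= -0.2693

-0.2693


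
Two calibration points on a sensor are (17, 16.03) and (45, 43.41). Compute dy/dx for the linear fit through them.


slope = (y2 - y1) / (x2 - x1)
= (43.41 - 16.03) / (45 - 17)
= 27.3800 / 28
= 0.9779

0.9779


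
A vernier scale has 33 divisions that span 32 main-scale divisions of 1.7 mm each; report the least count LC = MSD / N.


LC = MSD / n_div
= 1.7 / 33
= 0.0515

0.0515


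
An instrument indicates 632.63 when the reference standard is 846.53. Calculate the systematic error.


Systematic error = measured - true
= 632.63 - 846.53
= -213.9000

-213.9000


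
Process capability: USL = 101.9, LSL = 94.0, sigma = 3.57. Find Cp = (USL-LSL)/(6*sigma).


Cp = (USL - LSL) / (6 * sigma)
= (101.9 - 94.0) / (6 * 3.57)
= 7.9000 / 21.4200
= 0.3688

0.3688


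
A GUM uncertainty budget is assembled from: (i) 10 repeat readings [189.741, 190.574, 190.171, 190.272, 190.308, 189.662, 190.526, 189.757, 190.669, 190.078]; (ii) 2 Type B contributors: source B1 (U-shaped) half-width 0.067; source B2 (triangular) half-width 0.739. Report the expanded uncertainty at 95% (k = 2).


mean = (189.741 + 190.574 + 190.171 + 190.272 + 190.308 + 189.662 + 190.526 + 189.757 + 190.669 + 190.078) / 10 = 190.1758
s = sqrt(sum((x - mean)^2)/(n-1)) = 0.36350204
u_A = s / sqrt(n) = 0.36350204 / sqrt(10) = 0.11494944
u_B1 = 0.067 / sqrt(2) = 0.047376154
u_B2 = 0.739 / sqrt(6) = 0.30169549
uc = sqrt(0.11494944^2 + 0.047376154^2 + 0.30169549^2) = 0.32630973
U = k * uc = 2 * 0.32630973
U = 0.6526

0.6526


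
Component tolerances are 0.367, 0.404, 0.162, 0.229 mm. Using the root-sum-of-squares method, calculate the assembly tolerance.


RSS = sqrt(0.367^2 + 0.404^2 + 0.162^2 + 0.229^2)
= sqrt(0.37659)
= 0.6137

0.6137


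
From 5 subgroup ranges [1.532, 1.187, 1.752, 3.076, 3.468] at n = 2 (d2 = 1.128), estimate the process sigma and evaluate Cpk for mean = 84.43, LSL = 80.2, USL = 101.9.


R_bar = (1.532 + 1.187 + 1.752 + 3.076 + 3.468) / 5 = 2.203
sigma = R_bar / d2 = 2.203 / 1.128 = 1.9530142
Cp = (USL - LSL)/(6*sigma) = (101.9 - 80.2)/(6*1.9530142) = 1.8518
Cpu = (101.9 - 84.43)/(3*1.9530142) = 2.9817
Cpl = (84.43 - 80.2)/(3*1.9530142) = 0.7220
Cpk = min(Cpu, Cpl) = 0.7220

0.7220


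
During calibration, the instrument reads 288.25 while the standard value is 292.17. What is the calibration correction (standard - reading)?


Correction = standard - reading
= 292.17 - 288.25
= 3.9200

3.9200


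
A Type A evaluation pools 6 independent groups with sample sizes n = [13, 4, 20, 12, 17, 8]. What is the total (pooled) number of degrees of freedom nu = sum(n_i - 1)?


nu = sum_i (n_i - 1)
nu = ((13 - 1) + (4 - 1) + (20 - 1) + (12 - 1) + (17 - 1) + (8 - 1))
nu = 12 + 3 + 19 + 11 + 16 + 7
nu = 68

68


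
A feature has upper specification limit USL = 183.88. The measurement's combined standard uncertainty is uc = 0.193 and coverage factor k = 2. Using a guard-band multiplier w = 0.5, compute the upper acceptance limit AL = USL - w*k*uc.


U = k * uc = 2 * 0.193 = 0.386
guard band g = w * U = 0.5 * 0.386 = 0.193
AL = USL - g = 183.88 - 0.193
AL = 183.6870

183.6870


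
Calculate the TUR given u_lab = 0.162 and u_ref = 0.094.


TUR = u_lab / u_ref
= 0.162 / 0.094
= 1.7234

1.7234


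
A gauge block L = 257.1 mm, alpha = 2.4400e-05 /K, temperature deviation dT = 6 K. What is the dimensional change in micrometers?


dL = L * alpha * dT
= 257.1 * 2.4400e-05 * 6
= 0.0376394 mm
dL_um = 0.0376394 * 1000 = 37.6394 um

37.6394


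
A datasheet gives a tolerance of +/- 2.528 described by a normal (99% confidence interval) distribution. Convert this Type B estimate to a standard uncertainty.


u_B = half_width / 2.576
u_B = 2.528 / 2.576
u_B = 0.9814

0.9814


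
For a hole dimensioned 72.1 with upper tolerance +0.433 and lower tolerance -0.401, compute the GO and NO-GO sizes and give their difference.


GO = nominal - lower_tol (smallest hole = maximum material condition)
GO = 72.1 - 0.401 = 71.699
NO-GO = nominal + upper_tol (largest hole = least material condition)
NO-GO = 72.1 + 0.433 = 72.533
spread = NO-GO - GO = 72.533 - 71.699 = 0.8340

0.8340


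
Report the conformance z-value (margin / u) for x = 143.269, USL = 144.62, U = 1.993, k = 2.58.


u = U / k = 1.993 / 2.58 = 0.77248062
margin = |USL - x| = |144.62 - 143.269| = 1.351
z = margin / u = 1.351 / 0.77248062
z = 1.7489

1.7489


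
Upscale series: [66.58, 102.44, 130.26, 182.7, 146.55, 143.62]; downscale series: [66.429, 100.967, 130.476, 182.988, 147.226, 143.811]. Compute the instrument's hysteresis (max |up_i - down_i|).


|66.58 - 66.429| = 0.1510
|102.44 - 100.967| = 1.4730
|130.26 - 130.476| = 0.2160
|182.7 - 182.988| = 0.2880
|146.55 - 147.226| = 0.6760
|143.62 - 143.811| = 0.1910
hysteresis = max(diffs) = 1.4730

1.4730


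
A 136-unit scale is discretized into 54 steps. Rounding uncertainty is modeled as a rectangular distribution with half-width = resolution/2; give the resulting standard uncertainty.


resolution = range / divisions
resolution = 136 / 54 = 2.5185185
u_res = resolution / (2*sqrt(3))
u_res = 2.5185185 / 3.4641016
u_res = 0.7270

0.7270


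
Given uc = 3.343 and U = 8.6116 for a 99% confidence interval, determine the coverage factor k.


k = U / uc
k = 8.6116 / 3.343
k = 2.576

2.576


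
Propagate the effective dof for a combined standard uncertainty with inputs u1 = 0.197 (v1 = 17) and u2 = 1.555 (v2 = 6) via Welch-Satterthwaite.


uc = sqrt(u1^2 + u2^2) = sqrt(0.197^2 + 1.555^2) = 1.5674291
v_eff = uc^4 / (u1^4/v1 + u2^4/v2)
= 1.5674291^4 / (0.197^4/17 + 1.555^4/6)
= 6.0360332 / 0.97456275
v_eff = 6.1936

6.1936


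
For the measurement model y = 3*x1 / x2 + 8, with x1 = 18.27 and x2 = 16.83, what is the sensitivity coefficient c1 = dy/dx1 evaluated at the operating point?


y = 3*x1 / x2 + 8
dy/dx1 = 3/x2
Evaluate at x2 = 16.83: c1 = 3 / 16.83
c1 = 0.1783

0.1783


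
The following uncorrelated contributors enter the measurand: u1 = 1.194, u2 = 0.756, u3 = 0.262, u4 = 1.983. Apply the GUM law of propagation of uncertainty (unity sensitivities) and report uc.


uc = sqrt(1.194^2 + 0.756^2 + 0.262^2 + 1.983^2)
uc = sqrt(5.998105)
uc = 2.4491

2.4491


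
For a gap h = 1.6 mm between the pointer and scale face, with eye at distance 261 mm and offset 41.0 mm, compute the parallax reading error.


error = h * offset / d
= 1.6 * 41.0 / 261
= 0.2513

0.2513


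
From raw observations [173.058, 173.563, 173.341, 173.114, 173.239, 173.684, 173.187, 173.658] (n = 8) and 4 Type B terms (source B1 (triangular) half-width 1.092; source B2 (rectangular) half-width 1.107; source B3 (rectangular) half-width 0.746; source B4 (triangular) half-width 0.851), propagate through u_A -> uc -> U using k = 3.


mean = (173.058 + 173.563 + 173.341 + 173.114 + 173.239 + 173.684 + 173.187 + 173.658) / 8 = 173.3555
s = sqrt(sum((x - mean)^2)/(n-1)) = 0.24827347
u_A = s / sqrt(n) = 0.24827347 / sqrt(8) = 0.087777927
u_B1 = 1.092 / sqrt(6) = 0.44580713
u_B2 = 1.107 / sqrt(3) = 0.63912675
u_B3 = 0.746 / sqrt(3) = 0.4307033
u_B4 = 0.851 / sqrt(6) = 0.3474193
uc = sqrt(0.087777927^2 + 0.44580713^2 + 0.63912675^2 + 0.4307033^2 + 0.3474193^2) = 0.95975907
U = k * uc = 3 * 0.95975907
U = 2.8793

2.8793


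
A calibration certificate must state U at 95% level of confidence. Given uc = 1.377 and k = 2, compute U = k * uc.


U = k * uc
U = 2 * 1.377
U = 2.7540

2.7540


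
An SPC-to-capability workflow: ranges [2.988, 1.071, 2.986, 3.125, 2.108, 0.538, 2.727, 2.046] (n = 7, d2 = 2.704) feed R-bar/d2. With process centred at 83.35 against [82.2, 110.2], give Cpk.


R_bar = (2.988 + 1.071 + 2.986 + 3.125 + 2.108 + 0.538 + 2.727 + 2.046) / 8 = 2.198625
sigma = R_bar / d2 = 2.198625 / 2.704 = 0.81310096
Cp = (USL - LSL)/(6*sigma) = (110.2 - 82.2)/(6*0.81310096) = 5.7393
Cpu = (110.2 - 83.35)/(3*0.81310096) = 11.0072
Cpl = (83.35 - 82.2)/(3*0.81310096) = 0.4714
Cpk = min(Cpu, Cpl) = 0.4714

0.4714


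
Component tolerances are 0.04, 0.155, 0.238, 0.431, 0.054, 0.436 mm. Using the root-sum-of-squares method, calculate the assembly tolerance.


RSS = sqrt(0.04^2 + 0.155^2 + 0.238^2 + 0.431^2 + 0.054^2 + 0.436^2)
= sqrt(0.461042)
= 0.6790

0.6790


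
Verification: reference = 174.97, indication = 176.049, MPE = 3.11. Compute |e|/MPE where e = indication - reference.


e = indication - reference = 176.049 - 174.97 = 1.0790
|e| = 1.0790
ratio = |e| / MPE = 1.0790 / 3.11
ratio = 0.3469

0.3469


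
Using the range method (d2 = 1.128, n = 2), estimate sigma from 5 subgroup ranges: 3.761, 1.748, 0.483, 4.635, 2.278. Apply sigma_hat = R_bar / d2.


R_bar = (3.761 + 1.748 + 0.483 + 4.635 + 2.278) / 5
R_bar = 12.905 / 5 = 2.581
sigma_hat = R_bar / d2 = 2.581 / 1.128 = 2.2881

2.2881


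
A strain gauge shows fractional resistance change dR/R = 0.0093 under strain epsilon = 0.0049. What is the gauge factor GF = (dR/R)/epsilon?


GF = (dR/R) / epsilon
= 0.0093 / 0.0049
= 1.8980

1.8980


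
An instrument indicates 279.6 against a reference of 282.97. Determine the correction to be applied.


Correction = standard - reading
= 282.97 - 279.6
= 3.3700

3.3700


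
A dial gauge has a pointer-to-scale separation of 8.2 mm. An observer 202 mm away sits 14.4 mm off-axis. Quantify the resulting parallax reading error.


error = h * offset / d
= 8.2 * 14.4 / 202
= 0.5846

0.5846


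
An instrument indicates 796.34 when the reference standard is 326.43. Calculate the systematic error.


Systematic error = measured - true
= 796.34 - 326.43
= 469.9100

469.9100


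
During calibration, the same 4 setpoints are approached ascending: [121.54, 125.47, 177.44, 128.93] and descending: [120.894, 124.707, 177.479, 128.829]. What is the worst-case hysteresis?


|121.54 - 120.894| = 0.6460
|125.47 - 124.707| = 0.7630
|177.44 - 177.479| = 0.0390
|128.93 - 128.829| = 0.1010
hysteresis = max(diffs) = 0.7630

0.7630


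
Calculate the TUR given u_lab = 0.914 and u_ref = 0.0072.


TUR = u_lab / u_ref
= 0.914 / 0.0072
= 126.9444

126.9444


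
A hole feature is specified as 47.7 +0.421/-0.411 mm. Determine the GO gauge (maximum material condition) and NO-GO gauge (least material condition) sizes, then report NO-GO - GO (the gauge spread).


GO = nominal - lower_tol (smallest hole = maximum material condition)
GO = 47.7 - 0.411 = 47.289
NO-GO = nominal + upper_tol (largest hole = least material condition)
NO-GO = 47.7 + 0.421 = 48.121
spread = NO-GO - GO = 48.121 - 47.289 = 0.8320

0.8320


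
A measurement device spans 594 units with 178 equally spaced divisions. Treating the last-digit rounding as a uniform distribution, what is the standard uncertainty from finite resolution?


resolution = range / divisions
resolution = 594 / 178 = 3.3370787
u_res = resolution / (2*sqrt(3))
u_res = 3.3370787 / 3.4641016
u_res = 0.9633

0.9633


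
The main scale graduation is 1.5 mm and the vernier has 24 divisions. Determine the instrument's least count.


LC = MSD / n_div
= 1.5 / 24
= 0.0625

0.0625


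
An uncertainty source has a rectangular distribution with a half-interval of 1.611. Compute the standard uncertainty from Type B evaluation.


u_B = half_width / sqrt(3)
u_B = 1.611 / 1.7320508
u_B = 0.9301

0.9301


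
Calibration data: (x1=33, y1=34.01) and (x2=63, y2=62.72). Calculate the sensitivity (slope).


slope = (y2 - y1) / (x2 - x1)
= (62.72 - 34.01) / (63 - 33)
= 28.7100 / 30
= 0.9570

0.9570


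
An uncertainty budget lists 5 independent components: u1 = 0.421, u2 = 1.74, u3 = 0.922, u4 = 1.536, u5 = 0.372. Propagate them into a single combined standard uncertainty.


uc = sqrt(0.421^2 + 1.74^2 + 0.922^2 + 1.536^2 + 0.372^2)
uc = sqrt(6.552605)
uc = 2.5598

2.5598


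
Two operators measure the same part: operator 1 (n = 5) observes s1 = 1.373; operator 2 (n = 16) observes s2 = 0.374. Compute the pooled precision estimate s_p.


s_p = sqrt(((n1-1)*s1^2 + (n2-1)*s2^2) / (n1+n2-2))
numerator = (5-1)*1.373^2 + (16-1)*0.374^2 = 7.540516 + 2.09814 = 9.638656
denominator = 5 + 16 - 2 = 19
s_p^2 = 9.638656 / 19 = 0.50729768
s_p = sqrt(0.50729768) = 0.7122

0.7122


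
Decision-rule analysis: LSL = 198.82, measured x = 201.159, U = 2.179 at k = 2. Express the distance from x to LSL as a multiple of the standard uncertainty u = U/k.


u = U / k = 2.179 / 2 = 1.0895
margin = |LSL - x| = |198.82 - 201.159| = 2.339
z = margin / u = 2.339 / 1.0895
z = 2.1469

2.1469


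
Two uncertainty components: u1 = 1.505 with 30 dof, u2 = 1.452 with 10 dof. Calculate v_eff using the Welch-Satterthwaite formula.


uc = sqrt(u1^2 + u2^2) = sqrt(1.505^2 + 1.452^2) = 2.0912506
v_eff = uc^4 / (u1^4/v1 + u2^4/v2)
= 2.0912506^4 / (1.505^4/30 + 1.452^4/10)
= 19.126007 / 0.61550585
v_eff = 31.0736

31.0736


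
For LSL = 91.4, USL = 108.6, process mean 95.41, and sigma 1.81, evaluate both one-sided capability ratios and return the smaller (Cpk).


Cpu = (USL - mean) / (3*sigma) = (108.6 - 95.41) / (3*1.81) = 2.4291
Cpl = (mean - LSL) / (3*sigma) = (95.41 - 91.4) / (3*1.81) = 0.7385
Cpk = min(Cpu, Cpl) = 0.7385

0.7385


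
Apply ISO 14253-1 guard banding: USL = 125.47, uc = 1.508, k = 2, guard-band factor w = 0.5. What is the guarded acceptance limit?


U = k * uc = 2 * 1.508 = 3.016
guard band g = w * U = 0.5 * 3.016 = 1.508
AL = USL - g = 125.47 - 1.508
AL = 123.9620

123.9620


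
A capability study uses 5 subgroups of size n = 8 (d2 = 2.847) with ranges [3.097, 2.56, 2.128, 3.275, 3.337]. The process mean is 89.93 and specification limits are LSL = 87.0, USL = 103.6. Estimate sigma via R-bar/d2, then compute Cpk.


R_bar = (3.097 + 2.56 + 2.128 + 3.275 + 3.337) / 5 = 2.8794
sigma = R_bar / d2 = 2.8794 / 2.847 = 1.0113804
Cp = (USL - LSL)/(6*sigma) = (103.6 - 87.0)/(6*1.0113804) = 2.7355
Cpu = (103.6 - 89.93)/(3*1.0113804) = 4.5054
Cpl = (89.93 - 87.0)/(3*1.0113804) = 0.9657
Cpk = min(Cpu, Cpl) = 0.9657

0.9657


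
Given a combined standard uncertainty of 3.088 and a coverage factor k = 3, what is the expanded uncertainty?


U = k * uc
U = 3 * 3.088
U = 9.2640

9.2640


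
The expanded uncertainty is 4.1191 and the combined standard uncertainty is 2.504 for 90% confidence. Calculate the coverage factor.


k = U / uc
k = 4.1191 / 2.504
k = 1.645

1.645


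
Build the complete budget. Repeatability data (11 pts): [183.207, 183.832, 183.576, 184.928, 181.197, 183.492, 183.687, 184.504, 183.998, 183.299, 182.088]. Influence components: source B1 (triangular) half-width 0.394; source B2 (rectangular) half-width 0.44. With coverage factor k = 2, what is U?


mean = (183.207 + 183.832 + 183.576 + 184.928 + 181.197 + 183.492 + 183.687 + 184.504 + 183.998 + 183.299 + 182.088) / 11 = 183.4370909
s = sqrt(sum((x - mean)^2)/(n-1)) = 1.040505
u_A = s / sqrt(n) = 1.040505 / sqrt(11) = 0.31372406
u_B1 = 0.394 / sqrt(6) = 0.16084983
u_B2 = 0.44 / sqrt(3) = 0.25403412
uc = sqrt(0.31372406^2 + 0.16084983^2 + 0.25403412^2) = 0.43454434
U = k * uc = 2 * 0.43454434
U = 0.8691

0.8691


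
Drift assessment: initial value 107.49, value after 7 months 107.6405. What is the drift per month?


rate = (v2 - v1) / months
= (107.6405 - 107.49) / 7
= 0.1505 / 7
= 0.0215

0.0215


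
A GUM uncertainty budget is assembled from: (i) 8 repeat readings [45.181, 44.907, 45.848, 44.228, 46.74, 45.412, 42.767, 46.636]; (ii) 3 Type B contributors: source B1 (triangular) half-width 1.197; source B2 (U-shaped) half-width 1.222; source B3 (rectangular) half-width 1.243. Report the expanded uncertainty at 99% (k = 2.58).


mean = (45.181 + 44.907 + 45.848 + 44.228 + 46.74 + 45.412 + 42.767 + 46.636) / 8 = 45.214875
s = sqrt(sum((x - mean)^2)/(n-1)) = 1.3009478
u_A = s / sqrt(n) = 1.3009478 / sqrt(8) = 0.45995451
u_B1 = 1.197 / sqrt(6) = 0.4886732
u_B2 = 1.222 / sqrt(2) = 0.86408449
u_B3 = 1.243 / sqrt(3) = 0.71764638
uc = sqrt(0.45995451^2 + 0.4886732^2 + 0.86408449^2 + 0.71764638^2) = 1.308441
U = k * uc = 2.58 * 1.308441
U = 3.3758

3.3758


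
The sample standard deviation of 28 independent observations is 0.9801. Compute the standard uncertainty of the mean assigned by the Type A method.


u_A = s / sqrt(n)
u_A = 0.9801 / sqrt(28)
u_A = 0.9801 / 5.2915026
u_A = 0.1852

0.1852


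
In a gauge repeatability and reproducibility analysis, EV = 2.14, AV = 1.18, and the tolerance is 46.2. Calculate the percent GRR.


GRR = sqrt(EV^2 + AV^2) = sqrt(2.14^2 + 1.18^2) = 2.4437676
%GRR = GRR / tol * 100 = 2.4437676 / 46.2 * 100
%GRR = 5.2895

5.2895


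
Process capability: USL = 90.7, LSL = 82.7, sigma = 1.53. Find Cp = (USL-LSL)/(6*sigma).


Cp = (USL - LSL) / (6 * sigma)
= (90.7 - 82.7) / (6 * 1.53)
= 8.0000 / 9.1800
= 0.8715

0.8715


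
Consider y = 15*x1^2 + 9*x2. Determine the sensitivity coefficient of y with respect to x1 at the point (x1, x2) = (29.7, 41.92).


y = 15*x1^2 + 9*x2
dy/dx1 = 2*15*x1
Evaluate at x1 = 29.7: c1 = 30 * 29.7
c1 = 891.0000

891.0000


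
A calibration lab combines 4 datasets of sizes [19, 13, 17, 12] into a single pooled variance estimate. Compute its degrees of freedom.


nu = sum_i (n_i - 1)
nu = ((19 - 1) + (13 - 1) + (17 - 1) + (12 - 1))
nu = 18 + 12 + 16 + 11
nu = 57

57


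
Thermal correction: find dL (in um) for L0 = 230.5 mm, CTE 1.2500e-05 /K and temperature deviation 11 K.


dL = L * alpha * dT
= 230.5 * 1.2500e-05 * 11
= 0.0316938 mm
dL_um = 0.0316938 * 1000 = 31.6938 um

31.6938


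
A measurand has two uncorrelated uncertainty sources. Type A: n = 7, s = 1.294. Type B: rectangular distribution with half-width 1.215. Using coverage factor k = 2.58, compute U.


u_A = s / sqrt(n) = 1.294 / sqrt(7) = 0.48908603
u_B = half_width / sqrt(3) = 1.215 / sqrt(3) = 0.70148058
uc = sqrt(u_A^2 + u_B^2) = sqrt(0.48908603^2 + 0.70148058^2) = 0.8551492
U = k * uc = 2.58 * 0.8551492
U = 2.2063

2.2063


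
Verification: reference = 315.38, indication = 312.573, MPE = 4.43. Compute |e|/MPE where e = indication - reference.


e = indication - reference = 312.573 - 315.38 = -2.8070
|e| = 2.8070
ratio = |e| / MPE = 2.8070 / 4.43
ratio = 0.6336

0.6336


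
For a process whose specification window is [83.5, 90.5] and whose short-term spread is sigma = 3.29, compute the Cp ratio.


Cp = (USL - LSL) / (6 * sigma)
= (90.5 - 83.5) / (6 * 3.29)
= 7.0000 / 19.7400
= 0.3546

0.3546


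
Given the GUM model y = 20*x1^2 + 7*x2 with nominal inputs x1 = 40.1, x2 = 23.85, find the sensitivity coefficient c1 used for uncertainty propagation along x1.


y = 20*x1^2 + 7*x2
dy/dx1 = 2*20*x1
Evaluate at x1 = 40.1: c1 = 40 * 40.1
c1 = 1604.0000

1604.0000


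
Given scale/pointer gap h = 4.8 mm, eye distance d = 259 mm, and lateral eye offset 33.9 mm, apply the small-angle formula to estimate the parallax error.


error = h * offset / d
= 4.8 * 33.9 / 259
= 0.6283

0.6283


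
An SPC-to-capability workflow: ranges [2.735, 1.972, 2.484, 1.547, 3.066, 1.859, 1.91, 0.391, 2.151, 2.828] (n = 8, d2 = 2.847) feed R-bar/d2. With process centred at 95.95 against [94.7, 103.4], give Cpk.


R_bar = (2.735 + 1.972 + 2.484 + 1.547 + 3.066 + 1.859 + 1.91 + 0.391 + 2.151 + 2.828) / 10 = 2.0943
sigma = R_bar / d2 = 2.0943 / 2.847 = 0.73561644
Cp = (USL - LSL)/(6*sigma) = (103.4 - 94.7)/(6*0.73561644) = 1.9711
Cpu = (103.4 - 95.95)/(3*0.73561644) = 3.3759
Cpl = (95.95 - 94.7)/(3*0.73561644) = 0.5664
Cpk = min(Cpu, Cpl) = 0.5664

0.5664


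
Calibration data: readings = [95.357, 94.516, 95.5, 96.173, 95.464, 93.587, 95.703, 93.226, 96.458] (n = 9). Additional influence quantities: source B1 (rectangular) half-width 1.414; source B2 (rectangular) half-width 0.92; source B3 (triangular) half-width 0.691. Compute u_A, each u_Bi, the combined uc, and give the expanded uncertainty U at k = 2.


mean = (95.357 + 94.516 + 95.5 + 96.173 + 95.464 + 93.587 + 95.703 + 93.226 + 96.458) / 9 = 95.10933333
s = sqrt(sum((x - mean)^2)/(n-1)) = 1.1101218
u_A = s / sqrt(n) = 1.1101218 / sqrt(9) = 0.3700406
u_B1 = 1.414 / sqrt(3) = 0.81637328
u_B2 = 0.92 / sqrt(3) = 0.53116225
u_B3 = 0.691 / sqrt(6) = 0.28209957
uc = sqrt(0.3700406^2 + 0.81637328^2 + 0.53116225^2 + 0.28209957^2) = 1.0794021
U = k * uc = 2 * 1.0794021
U = 2.1588

2.1588


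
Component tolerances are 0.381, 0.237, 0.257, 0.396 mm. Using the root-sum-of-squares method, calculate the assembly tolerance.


RSS = sqrt(0.381^2 + 0.237^2 + 0.257^2 + 0.396^2)
= sqrt(0.424195)
= 0.6513

0.6513


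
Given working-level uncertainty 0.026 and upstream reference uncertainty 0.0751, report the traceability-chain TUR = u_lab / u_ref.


TUR = u_lab / u_ref
= 0.026 / 0.0751
= 0.3462

0.3462


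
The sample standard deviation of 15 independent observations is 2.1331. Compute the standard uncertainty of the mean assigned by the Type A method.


u_A = s / sqrt(n)
u_A = 2.1331 / sqrt(15)
u_A = 2.1331 / 3.8729833
u_A = 0.5508

0.5508


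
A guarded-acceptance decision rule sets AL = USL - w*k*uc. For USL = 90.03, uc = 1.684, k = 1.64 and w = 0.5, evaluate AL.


U = k * uc = 1.64 * 1.684 = 2.76176
guard band g = w * U = 0.5 * 2.76176 = 1.38088
AL = USL - g = 90.03 - 1.38088
AL = 88.6491

88.6491


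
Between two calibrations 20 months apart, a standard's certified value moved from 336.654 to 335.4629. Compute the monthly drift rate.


rate = (v2 - v1) / months
= (335.4629 - 336.654) / 20
= -1.1911 / 20
= -0.0596

-0.0596


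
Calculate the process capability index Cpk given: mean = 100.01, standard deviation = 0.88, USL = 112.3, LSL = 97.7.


Cpu = (USL - mean) / (3*sigma) = (112.3 - 100.01) / (3*0.88) = 4.6553
Cpl = (mean - LSL) / (3*sigma) = (100.01 - 97.7) / (3*0.88) = 0.8750
Cpk = min(Cpu, Cpl) = 0.8750

0.8750


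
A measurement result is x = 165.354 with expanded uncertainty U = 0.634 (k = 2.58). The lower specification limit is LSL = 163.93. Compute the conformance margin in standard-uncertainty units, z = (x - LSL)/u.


u = U / k = 0.634 / 2.58 = 0.24573643
margin = |LSL - x| = |163.93 - 165.354| = 1.424
z = margin / u = 1.424 / 0.24573643
z = 5.7948

5.7948


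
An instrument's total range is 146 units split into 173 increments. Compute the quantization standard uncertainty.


resolution = range / divisions
resolution = 146 / 173 = 0.84393064
u_res = resolution / (2*sqrt(3))
u_res = 0.84393064 / 3.4641016
u_res = 0.2436

0.2436


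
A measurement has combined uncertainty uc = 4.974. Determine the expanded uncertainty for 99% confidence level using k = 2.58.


U = k * uc
U = 2.58 * 4.974
U = 12.8329

12.8329


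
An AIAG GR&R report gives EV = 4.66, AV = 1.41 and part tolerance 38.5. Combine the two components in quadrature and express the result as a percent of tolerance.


GRR = sqrt(EV^2 + AV^2) = sqrt(4.66^2 + 1.41^2) = 4.8686446
%GRR = GRR / tol * 100 = 4.8686446 / 38.5 * 100
%GRR = 12.6458

12.6458


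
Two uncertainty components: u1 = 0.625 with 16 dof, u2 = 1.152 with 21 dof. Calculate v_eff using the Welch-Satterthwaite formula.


uc = sqrt(u1^2 + u2^2) = sqrt(0.625^2 + 1.152^2) = 1.3106216
v_eff = uc^4 / (u1^4/v1 + u2^4/v2)
= 1.3106216^4 / (0.625^4/16 + 1.152^4/21)
= 2.9505928 / 0.093403649
v_eff = 31.5897

31.5897


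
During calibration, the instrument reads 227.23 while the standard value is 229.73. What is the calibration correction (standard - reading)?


Correction = standard - reading
= 229.73 - 227.23
= 2.5000

2.5000


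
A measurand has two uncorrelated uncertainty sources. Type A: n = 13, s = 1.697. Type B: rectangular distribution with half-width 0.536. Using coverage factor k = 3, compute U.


u_A = s / sqrt(n) = 1.697 / sqrt(13) = 0.47066312
u_B = half_width / sqrt(3) = 0.536 / sqrt(3) = 0.30945974
uc = sqrt(u_A^2 + u_B^2) = sqrt(0.47066312^2 + 0.30945974^2) = 0.56328421
U = k * uc = 3 * 0.56328421
U = 1.6899

1.6899


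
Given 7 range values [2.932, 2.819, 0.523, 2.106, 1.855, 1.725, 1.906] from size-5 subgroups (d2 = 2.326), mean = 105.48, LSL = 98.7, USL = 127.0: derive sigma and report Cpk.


R_bar = (2.932 + 2.819 + 0.523 + 2.106 + 1.855 + 1.725 + 1.906) / 7 = 1.9808571
sigma = R_bar / d2 = 1.9808571 / 2.326 = 0.85161526
Cp = (USL - LSL)/(6*sigma) = (127.0 - 98.7)/(6*0.85161526) = 5.5385
Cpu = (127.0 - 105.48)/(3*0.85161526) = 8.4232
Cpl = (105.48 - 98.7)/(3*0.85161526) = 2.6538
Cpk = min(Cpu, Cpl) = 2.6538

2.6538


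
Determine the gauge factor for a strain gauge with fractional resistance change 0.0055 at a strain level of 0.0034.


GF = (dR/R) / epsilon
= 0.0055 / 0.0034
= 1.6176

1.6176


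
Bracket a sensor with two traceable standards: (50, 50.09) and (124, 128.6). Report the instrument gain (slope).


slope = (y2 - y1) / (x2 - x1)
= (128.6 - 50.09) / (124 - 50)
= 78.5100 / 74
= 1.0609

1.0609


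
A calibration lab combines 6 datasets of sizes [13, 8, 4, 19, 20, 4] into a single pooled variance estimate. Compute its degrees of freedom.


nu = sum_i (n_i - 1)
nu = ((13 - 1) + (8 - 1) + (4 - 1) + (19 - 1) + (20 - 1) + (4 - 1))
nu = 12 + 7 + 3 + 18 + 19 + 3
nu = 62

62


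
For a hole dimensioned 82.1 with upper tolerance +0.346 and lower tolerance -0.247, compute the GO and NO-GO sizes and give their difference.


GO = nominal - lower_tol (smallest hole = maximum material condition)
GO = 82.1 - 0.247 = 81.853
NO-GO = nominal + upper_tol (largest hole = least material condition)
NO-GO = 82.1 + 0.346 = 82.446
spread = NO-GO - GO = 82.446 - 81.853 = 0.5930

0.5930


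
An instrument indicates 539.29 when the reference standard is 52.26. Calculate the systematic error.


Systematic error = measured - true
= 539.29 - 52.26
= 487.0300

487.0300


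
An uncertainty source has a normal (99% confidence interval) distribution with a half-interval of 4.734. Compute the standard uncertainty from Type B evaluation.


u_B = half_width / 2.576
u_B = 4.734 / 2.576
u_B = 1.8377

1.8377


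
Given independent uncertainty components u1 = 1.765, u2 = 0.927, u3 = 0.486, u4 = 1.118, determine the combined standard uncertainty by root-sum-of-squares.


uc = sqrt(1.765^2 + 0.927^2 + 0.486^2 + 1.118^2)
uc = sqrt(5.460674)
uc = 2.3368

2.3368


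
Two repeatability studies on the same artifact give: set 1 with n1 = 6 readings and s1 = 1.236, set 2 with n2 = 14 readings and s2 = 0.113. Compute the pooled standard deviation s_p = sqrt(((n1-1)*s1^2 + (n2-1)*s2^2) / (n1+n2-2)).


s_p = sqrt(((n1-1)*s1^2 + (n2-1)*s2^2) / (n1+n2-2))
numerator = (6-1)*1.236^2 + (14-1)*0.113^2 = 7.63848 + 0.165997 = 7.804477
denominator = 6 + 14 - 2 = 18
s_p^2 = 7.804477 / 18 = 0.43358206
s_p = sqrt(0.43358206) = 0.6585

0.6585


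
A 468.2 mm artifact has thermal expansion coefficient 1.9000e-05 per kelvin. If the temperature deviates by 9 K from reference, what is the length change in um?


dL = L * alpha * dT
= 468.2 * 1.9000e-05 * 9
= 0.0800622 mm
dL_um = 0.0800622 * 1000 = 80.0622 um

80.0622


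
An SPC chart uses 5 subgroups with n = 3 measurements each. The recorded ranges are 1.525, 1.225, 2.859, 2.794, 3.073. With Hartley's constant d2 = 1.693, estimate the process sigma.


R_bar = (1.525 + 1.225 + 2.859 + 2.794 + 3.073) / 5
R_bar = 11.476 / 5 = 2.2952
sigma_hat = R_bar / d2 = 2.2952 / 1.693 = 1.3557

1.3557


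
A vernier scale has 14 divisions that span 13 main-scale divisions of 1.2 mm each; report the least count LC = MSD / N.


LC = MSD / n_div
= 1.2 / 14
= 0.0857

0.0857


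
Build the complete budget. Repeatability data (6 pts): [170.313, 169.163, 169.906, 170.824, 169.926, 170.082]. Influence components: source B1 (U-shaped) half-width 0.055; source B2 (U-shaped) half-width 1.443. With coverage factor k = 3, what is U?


mean = (170.313 + 169.163 + 169.906 + 170.824 + 169.926 + 170.082) / 6 = 170.0356667
s = sqrt(sum((x - mean)^2)/(n-1)) = 0.54606178
u_A = s / sqrt(n) = 0.54606178 / sqrt(6) = 0.22292879
u_B1 = 0.055 / sqrt(2) = 0.038890873
u_B2 = 1.443 / sqrt(2) = 1.0203551
uc = sqrt(0.22292879^2 + 0.038890873^2 + 1.0203551^2) = 1.045148
U = k * uc = 3 * 1.045148
U = 3.1354

3.1354


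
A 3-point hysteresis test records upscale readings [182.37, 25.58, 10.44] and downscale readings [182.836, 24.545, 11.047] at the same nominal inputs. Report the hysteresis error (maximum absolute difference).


|182.37 - 182.836| = 0.4660
|25.58 - 24.545| = 1.0350
|10.44 - 11.047| = 0.6070
hysteresis = max(diffs) = 1.0350

1.0350


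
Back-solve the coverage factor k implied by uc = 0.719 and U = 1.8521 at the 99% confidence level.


k = U / uc
k = 1.8521 / 0.719
k = 2.576

2.576


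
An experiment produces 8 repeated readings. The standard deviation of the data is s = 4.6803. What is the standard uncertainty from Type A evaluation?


u_A = s / sqrt(n)
u_A = 4.6803 / sqrt(8)
u_A = 4.6803 / 2.8284271
u_A = 1.6547

1.6547


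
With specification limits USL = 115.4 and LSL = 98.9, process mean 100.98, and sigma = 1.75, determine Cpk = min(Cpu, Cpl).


Cpu = (USL - mean) / (3*sigma) = (115.4 - 100.98) / (3*1.75) = 2.7467
Cpl = (mean - LSL) / (3*sigma) = (100.98 - 98.9) / (3*1.75) = 0.3962
Cpk = min(Cpu, Cpl) = 0.3962

0.3962


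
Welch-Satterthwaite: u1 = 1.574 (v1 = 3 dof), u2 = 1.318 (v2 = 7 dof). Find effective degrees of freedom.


uc = sqrt(u1^2 + u2^2) = sqrt(1.574^2 + 1.318^2) = 2.0529491
v_eff = uc^4 / (u1^4/v1 + u2^4/v2)
= 2.0529491^4 / (1.574^4/3 + 1.318^4/7)
= 17.762853 / 2.4770481
v_eff = 7.1710

7.1710


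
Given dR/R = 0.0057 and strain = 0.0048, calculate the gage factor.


GF = (dR/R) / epsilon
= 0.0057 / 0.0048
= 1.1875

1.1875


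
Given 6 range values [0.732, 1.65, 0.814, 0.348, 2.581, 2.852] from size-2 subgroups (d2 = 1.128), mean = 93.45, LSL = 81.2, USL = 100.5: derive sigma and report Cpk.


R_bar = (0.732 + 1.65 + 0.814 + 0.348 + 2.581 + 2.852) / 6 = 1.4961667
sigma = R_bar / d2 = 1.4961667 / 1.128 = 1.3263889
Cp = (USL - LSL)/(6*sigma) = (100.5 - 81.2)/(6*1.3263889) = 2.4251
Cpu = (100.5 - 93.45)/(3*1.3263889) = 1.7717
Cpl = (93.45 - 81.2)/(3*1.3263889) = 3.0785
Cpk = min(Cpu, Cpl) = 1.7717

1.7717


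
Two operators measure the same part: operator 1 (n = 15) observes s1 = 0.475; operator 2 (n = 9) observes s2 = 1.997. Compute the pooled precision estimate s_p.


s_p = sqrt(((n1-1)*s1^2 + (n2-1)*s2^2) / (n1+n2-2))
numerator = (15-1)*0.475^2 + (9-1)*1.997^2 = 3.15875 + 31.904072 = 35.062822
denominator = 15 + 9 - 2 = 22
s_p^2 = 35.062822 / 22 = 1.5937646
s_p = sqrt(1.5937646) = 1.2624

1.2624


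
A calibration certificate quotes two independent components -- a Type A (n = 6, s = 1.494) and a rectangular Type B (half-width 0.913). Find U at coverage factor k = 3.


u_A = s / sqrt(n) = 1.494 / sqrt(6) = 0.60992295
u_B = half_width / sqrt(3) = 0.913 / sqrt(3) = 0.5271208
uc = sqrt(u_A^2 + u_B^2) = sqrt(0.60992295^2 + 0.5271208^2) = 0.8061404
U = k * uc = 3 * 0.8061404
U = 2.4184

2.4184


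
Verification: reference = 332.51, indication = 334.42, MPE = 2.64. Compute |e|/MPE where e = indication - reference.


e = indication - reference = 334.42 - 332.51 = 1.9100
|e| = 1.9100
ratio = |e| / MPE = 1.9100 / 2.64
ratio = 0.7235

0.7235


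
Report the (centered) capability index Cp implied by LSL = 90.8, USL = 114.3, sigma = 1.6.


Cp = (USL - LSL) / (6 * sigma)
= (114.3 - 90.8) / (6 * 1.6)
= 23.5000 / 9.6000
= 2.4479

2.4479


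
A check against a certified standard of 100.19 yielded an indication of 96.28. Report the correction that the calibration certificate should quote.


Correction = standard - reading
= 100.19 - 96.28
= 3.9100

3.9100


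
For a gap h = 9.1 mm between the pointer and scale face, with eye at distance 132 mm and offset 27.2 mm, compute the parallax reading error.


error = h * offset / d
= 9.1 * 27.2 / 132
= 1.8752

1.8752


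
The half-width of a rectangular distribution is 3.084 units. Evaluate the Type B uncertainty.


u_B = half_width / sqrt(3)
u_B = 3.084 / 1.7320508
u_B = 1.7805

1.7805


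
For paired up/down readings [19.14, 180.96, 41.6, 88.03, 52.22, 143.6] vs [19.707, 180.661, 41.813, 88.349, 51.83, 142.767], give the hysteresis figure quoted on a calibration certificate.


|19.14 - 19.707| = 0.5670
|180.96 - 180.661| = 0.2990
|41.6 - 41.813| = 0.2130
|88.03 - 88.349| = 0.3190
|52.22 - 51.83| = 0.3900
|143.6 - 142.767| = 0.8330
hysteresis = max(diffs) = 0.8330

0.8330


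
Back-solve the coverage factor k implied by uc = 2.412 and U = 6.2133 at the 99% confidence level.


k = U / uc
k = 6.2133 / 2.412
k = 2.576

2.576


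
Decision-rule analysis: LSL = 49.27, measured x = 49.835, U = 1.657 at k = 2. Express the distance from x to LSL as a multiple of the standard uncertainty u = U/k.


u = U / k = 1.657 / 2 = 0.8285
margin = |LSL - x| = |49.27 - 49.835| = 0.565
z = margin / u = 0.565 / 0.8285
z = 0.6820

0.6820


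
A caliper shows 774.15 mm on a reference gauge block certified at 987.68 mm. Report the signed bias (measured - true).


Systematic error = measured - true
= 774.15 - 987.68
= -213.5300

-213.5300


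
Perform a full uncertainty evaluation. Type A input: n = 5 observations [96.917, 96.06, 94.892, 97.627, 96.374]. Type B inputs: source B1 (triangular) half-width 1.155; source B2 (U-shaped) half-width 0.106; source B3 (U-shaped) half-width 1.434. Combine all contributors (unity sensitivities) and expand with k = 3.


mean = (96.917 + 96.06 + 94.892 + 97.627 + 96.374) / 5 = 96.374
s = sqrt(sum((x - mean)^2)/(n-1)) = 1.0197767
u_A = s / sqrt(n) = 1.0197767 / sqrt(5) = 0.456058
u_B1 = 1.155 / sqrt(6) = 0.47152678
u_B2 = 0.106 / sqrt(2) = 0.074953319
u_B3 = 1.434 / sqrt(2) = 1.0139911
uc = sqrt(0.456058^2 + 0.47152678^2 + 0.074953319^2 + 1.0139911^2) = 1.2100092
U = k * uc = 3 * 1.2100092
U = 3.6300

3.6300
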